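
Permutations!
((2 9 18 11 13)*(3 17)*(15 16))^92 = (2 18 13 9 11)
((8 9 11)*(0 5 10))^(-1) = (0 10 5)(8 11 9)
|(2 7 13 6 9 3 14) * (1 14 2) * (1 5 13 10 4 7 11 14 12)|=|(1 12)(2 11 14 5 13 6 9 3)(4 7 10)|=24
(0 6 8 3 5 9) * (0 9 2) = (9)(0 6 8 3 5 2) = [6, 1, 0, 5, 4, 2, 8, 7, 3, 9]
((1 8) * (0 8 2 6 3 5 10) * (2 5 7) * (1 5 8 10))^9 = ((0 10)(1 8 5)(2 6 3 7))^9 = (0 10)(2 6 3 7)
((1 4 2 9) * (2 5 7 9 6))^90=((1 4 5 7 9)(2 6))^90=(9)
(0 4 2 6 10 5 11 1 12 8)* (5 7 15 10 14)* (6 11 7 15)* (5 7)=[4, 12, 11, 3, 2, 5, 14, 6, 0, 9, 15, 1, 8, 13, 7, 10]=(0 4 2 11 1 12 8)(6 14 7)(10 15)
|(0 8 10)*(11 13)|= 6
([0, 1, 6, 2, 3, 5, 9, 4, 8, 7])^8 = (2 9 4)(3 6 7)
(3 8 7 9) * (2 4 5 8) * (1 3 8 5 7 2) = (1 3)(2 4 7 9 8) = [0, 3, 4, 1, 7, 5, 6, 9, 2, 8]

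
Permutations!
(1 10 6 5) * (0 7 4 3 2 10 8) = (0 7 4 3 2 10 6 5 1 8) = [7, 8, 10, 2, 3, 1, 5, 4, 0, 9, 6]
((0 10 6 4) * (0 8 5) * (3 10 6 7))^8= ((0 6 4 8 5)(3 10 7))^8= (0 8 6 5 4)(3 7 10)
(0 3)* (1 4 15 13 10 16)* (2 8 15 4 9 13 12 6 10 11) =(0 3)(1 9 13 11 2 8 15 12 6 10 16) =[3, 9, 8, 0, 4, 5, 10, 7, 15, 13, 16, 2, 6, 11, 14, 12, 1]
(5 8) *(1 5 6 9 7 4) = (1 5 8 6 9 7 4) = [0, 5, 2, 3, 1, 8, 9, 4, 6, 7]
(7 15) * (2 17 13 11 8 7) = (2 17 13 11 8 7 15) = [0, 1, 17, 3, 4, 5, 6, 15, 7, 9, 10, 8, 12, 11, 14, 2, 16, 13]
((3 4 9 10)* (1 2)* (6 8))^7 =(1 2)(3 10 9 4)(6 8)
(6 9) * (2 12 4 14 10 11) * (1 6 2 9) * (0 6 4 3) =[6, 4, 12, 0, 14, 5, 1, 7, 8, 2, 11, 9, 3, 13, 10] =(0 6 1 4 14 10 11 9 2 12 3)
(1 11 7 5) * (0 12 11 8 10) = [12, 8, 2, 3, 4, 1, 6, 5, 10, 9, 0, 7, 11] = (0 12 11 7 5 1 8 10)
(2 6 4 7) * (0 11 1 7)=[11, 7, 6, 3, 0, 5, 4, 2, 8, 9, 10, 1]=(0 11 1 7 2 6 4)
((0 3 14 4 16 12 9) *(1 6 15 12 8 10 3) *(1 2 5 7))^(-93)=(0 15 7)(1 2 12)(3 16)(4 10)(5 9 6)(8 14)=((0 2 5 7 1 6 15 12 9)(3 14 4 16 8 10))^(-93)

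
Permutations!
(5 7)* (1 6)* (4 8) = [0, 6, 2, 3, 8, 7, 1, 5, 4] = (1 6)(4 8)(5 7)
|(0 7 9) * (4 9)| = 4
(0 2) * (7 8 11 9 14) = (0 2)(7 8 11 9 14) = [2, 1, 0, 3, 4, 5, 6, 8, 11, 14, 10, 9, 12, 13, 7]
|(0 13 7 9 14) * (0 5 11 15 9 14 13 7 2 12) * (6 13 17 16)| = 13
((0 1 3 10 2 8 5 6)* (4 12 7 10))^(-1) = (0 6 5 8 2 10 7 12 4 3 1)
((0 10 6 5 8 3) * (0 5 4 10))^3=(10)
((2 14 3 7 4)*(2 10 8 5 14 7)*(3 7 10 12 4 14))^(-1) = (2 3 5 8 10)(4 12)(7 14)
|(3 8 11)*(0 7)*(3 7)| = 5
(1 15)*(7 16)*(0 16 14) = (0 16 7 14)(1 15) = [16, 15, 2, 3, 4, 5, 6, 14, 8, 9, 10, 11, 12, 13, 0, 1, 7]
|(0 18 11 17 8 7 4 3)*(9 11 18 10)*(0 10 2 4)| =10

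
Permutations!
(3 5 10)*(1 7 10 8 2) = [0, 7, 1, 5, 4, 8, 6, 10, 2, 9, 3] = (1 7 10 3 5 8 2)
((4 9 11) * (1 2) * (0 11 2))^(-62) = (0 2 4)(1 9 11)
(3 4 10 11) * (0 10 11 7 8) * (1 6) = (0 10 7 8)(1 6)(3 4 11) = [10, 6, 2, 4, 11, 5, 1, 8, 0, 9, 7, 3]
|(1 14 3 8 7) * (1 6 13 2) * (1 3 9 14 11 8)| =8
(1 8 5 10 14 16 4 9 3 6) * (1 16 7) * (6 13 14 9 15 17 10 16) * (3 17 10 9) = (1 8 5 16 4 15 10 3 13 14 7)(9 17) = [0, 8, 2, 13, 15, 16, 6, 1, 5, 17, 3, 11, 12, 14, 7, 10, 4, 9]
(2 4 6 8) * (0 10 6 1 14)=(0 10 6 8 2 4 1 14)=[10, 14, 4, 3, 1, 5, 8, 7, 2, 9, 6, 11, 12, 13, 0]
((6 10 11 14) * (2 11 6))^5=(2 14 11)(6 10)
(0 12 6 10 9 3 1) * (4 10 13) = (0 12 6 13 4 10 9 3 1) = [12, 0, 2, 1, 10, 5, 13, 7, 8, 3, 9, 11, 6, 4]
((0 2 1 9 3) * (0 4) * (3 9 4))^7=(9)(0 4 1 2)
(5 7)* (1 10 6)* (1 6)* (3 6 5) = (1 10)(3 6 5 7) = [0, 10, 2, 6, 4, 7, 5, 3, 8, 9, 1]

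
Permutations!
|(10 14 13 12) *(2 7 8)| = 12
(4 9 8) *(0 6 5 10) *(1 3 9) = (0 6 5 10)(1 3 9 8 4) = [6, 3, 2, 9, 1, 10, 5, 7, 4, 8, 0]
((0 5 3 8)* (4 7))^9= (0 5 3 8)(4 7)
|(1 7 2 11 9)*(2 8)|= 6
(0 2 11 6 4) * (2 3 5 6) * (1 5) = [3, 5, 11, 1, 0, 6, 4, 7, 8, 9, 10, 2] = (0 3 1 5 6 4)(2 11)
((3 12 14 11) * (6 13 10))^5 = (3 12 14 11)(6 10 13)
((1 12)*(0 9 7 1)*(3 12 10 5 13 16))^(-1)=((0 9 7 1 10 5 13 16 3 12))^(-1)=(0 12 3 16 13 5 10 1 7 9)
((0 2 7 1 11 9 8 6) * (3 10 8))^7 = ((0 2 7 1 11 9 3 10 8 6))^7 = (0 10 11 2 8 9 7 6 3 1)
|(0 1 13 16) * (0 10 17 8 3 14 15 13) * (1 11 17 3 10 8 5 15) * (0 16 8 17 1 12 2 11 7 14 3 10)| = |(0 7 14 12 2 11 1 16 17 5 15 13 8)| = 13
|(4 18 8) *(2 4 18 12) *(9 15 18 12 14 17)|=9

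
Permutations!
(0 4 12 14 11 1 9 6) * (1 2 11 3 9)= [4, 1, 11, 9, 12, 5, 0, 7, 8, 6, 10, 2, 14, 13, 3]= (0 4 12 14 3 9 6)(2 11)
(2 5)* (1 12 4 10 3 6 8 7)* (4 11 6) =(1 12 11 6 8 7)(2 5)(3 4 10) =[0, 12, 5, 4, 10, 2, 8, 1, 7, 9, 3, 6, 11]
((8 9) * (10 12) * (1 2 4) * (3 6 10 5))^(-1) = (1 4 2)(3 5 12 10 6)(8 9)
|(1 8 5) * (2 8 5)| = |(1 5)(2 8)| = 2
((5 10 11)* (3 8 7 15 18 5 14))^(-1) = ((3 8 7 15 18 5 10 11 14))^(-1) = (3 14 11 10 5 18 15 7 8)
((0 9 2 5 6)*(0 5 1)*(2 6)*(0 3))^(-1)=(0 3 1 2 5 6 9)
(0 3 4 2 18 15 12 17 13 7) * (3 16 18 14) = [16, 1, 14, 4, 2, 5, 6, 0, 8, 9, 10, 11, 17, 7, 3, 12, 18, 13, 15] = (0 16 18 15 12 17 13 7)(2 14 3 4)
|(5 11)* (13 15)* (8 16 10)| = 6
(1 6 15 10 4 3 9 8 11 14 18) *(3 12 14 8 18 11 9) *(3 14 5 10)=(1 6 15 3 14 11 8 9 18)(4 12 5 10)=[0, 6, 2, 14, 12, 10, 15, 7, 9, 18, 4, 8, 5, 13, 11, 3, 16, 17, 1]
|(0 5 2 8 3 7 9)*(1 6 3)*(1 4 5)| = 12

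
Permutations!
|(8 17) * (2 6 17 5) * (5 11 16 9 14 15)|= |(2 6 17 8 11 16 9 14 15 5)|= 10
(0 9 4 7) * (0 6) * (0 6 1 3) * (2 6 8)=(0 9 4 7 1 3)(2 6 8)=[9, 3, 6, 0, 7, 5, 8, 1, 2, 4]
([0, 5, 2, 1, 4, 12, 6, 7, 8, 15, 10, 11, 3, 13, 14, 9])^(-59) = (1 5 12 3)(9 15)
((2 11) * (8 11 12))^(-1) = (2 11 8 12)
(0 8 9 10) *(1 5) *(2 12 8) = (0 2 12 8 9 10)(1 5) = [2, 5, 12, 3, 4, 1, 6, 7, 9, 10, 0, 11, 8]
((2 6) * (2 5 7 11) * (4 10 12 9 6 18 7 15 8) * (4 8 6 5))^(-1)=((2 18 7 11)(4 10 12 9 5 15 6))^(-1)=(2 11 7 18)(4 6 15 5 9 12 10)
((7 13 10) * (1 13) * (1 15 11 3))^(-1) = (1 3 11 15 7 10 13)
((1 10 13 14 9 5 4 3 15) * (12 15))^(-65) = ((1 10 13 14 9 5 4 3 12 15))^(-65) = (1 5)(3 13)(4 10)(9 15)(12 14)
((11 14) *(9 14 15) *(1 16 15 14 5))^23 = (1 9 16 5 15)(11 14)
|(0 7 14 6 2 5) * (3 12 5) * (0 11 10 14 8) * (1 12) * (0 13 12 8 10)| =|(0 7 10 14 6 2 3 1 8 13 12 5 11)| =13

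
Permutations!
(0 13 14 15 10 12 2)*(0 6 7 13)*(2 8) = [0, 1, 6, 3, 4, 5, 7, 13, 2, 9, 12, 11, 8, 14, 15, 10] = (2 6 7 13 14 15 10 12 8)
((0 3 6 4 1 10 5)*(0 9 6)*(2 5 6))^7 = (0 3)(1 4 6 10)(2 5 9)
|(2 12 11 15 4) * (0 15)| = |(0 15 4 2 12 11)| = 6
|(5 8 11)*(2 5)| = |(2 5 8 11)| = 4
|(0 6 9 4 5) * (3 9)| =6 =|(0 6 3 9 4 5)|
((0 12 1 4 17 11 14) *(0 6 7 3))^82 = (0 1 17 14 7)(3 12 4 11 6)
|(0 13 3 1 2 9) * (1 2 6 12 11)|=|(0 13 3 2 9)(1 6 12 11)|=20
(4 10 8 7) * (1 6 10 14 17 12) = (1 6 10 8 7 4 14 17 12) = [0, 6, 2, 3, 14, 5, 10, 4, 7, 9, 8, 11, 1, 13, 17, 15, 16, 12]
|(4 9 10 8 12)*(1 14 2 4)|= 8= |(1 14 2 4 9 10 8 12)|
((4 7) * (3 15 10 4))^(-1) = ((3 15 10 4 7))^(-1) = (3 7 4 10 15)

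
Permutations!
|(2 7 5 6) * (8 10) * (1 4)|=|(1 4)(2 7 5 6)(8 10)|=4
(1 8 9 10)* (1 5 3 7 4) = (1 8 9 10 5 3 7 4) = [0, 8, 2, 7, 1, 3, 6, 4, 9, 10, 5]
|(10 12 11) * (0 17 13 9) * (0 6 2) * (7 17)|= 21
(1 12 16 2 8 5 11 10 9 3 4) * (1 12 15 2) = (1 15 2 8 5 11 10 9 3 4 12 16) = [0, 15, 8, 4, 12, 11, 6, 7, 5, 3, 9, 10, 16, 13, 14, 2, 1]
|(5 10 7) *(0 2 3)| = 3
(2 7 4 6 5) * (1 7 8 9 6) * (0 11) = [11, 7, 8, 3, 1, 2, 5, 4, 9, 6, 10, 0] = (0 11)(1 7 4)(2 8 9 6 5)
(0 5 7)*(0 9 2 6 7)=(0 5)(2 6 7 9)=[5, 1, 6, 3, 4, 0, 7, 9, 8, 2]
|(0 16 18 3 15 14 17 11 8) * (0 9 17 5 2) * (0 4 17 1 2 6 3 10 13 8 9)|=30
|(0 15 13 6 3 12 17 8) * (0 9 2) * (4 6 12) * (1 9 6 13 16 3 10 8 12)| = |(0 15 16 3 4 13 1 9 2)(6 10 8)(12 17)| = 18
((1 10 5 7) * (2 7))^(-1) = (1 7 2 5 10)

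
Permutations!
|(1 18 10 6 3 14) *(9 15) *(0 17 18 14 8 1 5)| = 10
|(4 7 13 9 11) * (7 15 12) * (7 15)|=|(4 7 13 9 11)(12 15)|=10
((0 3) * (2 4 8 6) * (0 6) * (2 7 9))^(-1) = (0 8 4 2 9 7 6 3)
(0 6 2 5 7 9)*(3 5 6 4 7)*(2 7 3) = [4, 1, 6, 5, 3, 2, 7, 9, 8, 0] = (0 4 3 5 2 6 7 9)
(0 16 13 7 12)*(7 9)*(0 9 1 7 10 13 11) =(0 16 11)(1 7 12 9 10 13) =[16, 7, 2, 3, 4, 5, 6, 12, 8, 10, 13, 0, 9, 1, 14, 15, 11]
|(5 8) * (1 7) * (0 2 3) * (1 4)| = 6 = |(0 2 3)(1 7 4)(5 8)|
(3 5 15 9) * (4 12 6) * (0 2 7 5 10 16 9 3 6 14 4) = (0 2 7 5 15 3 10 16 9 6)(4 12 14) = [2, 1, 7, 10, 12, 15, 0, 5, 8, 6, 16, 11, 14, 13, 4, 3, 9]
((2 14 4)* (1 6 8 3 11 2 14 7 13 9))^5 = (1 2 6 7 8 13 3 9 11)(4 14)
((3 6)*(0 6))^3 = (6)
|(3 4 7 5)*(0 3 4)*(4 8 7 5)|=4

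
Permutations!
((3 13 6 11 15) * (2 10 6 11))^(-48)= ((2 10 6)(3 13 11 15))^(-48)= (15)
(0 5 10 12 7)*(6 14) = (0 5 10 12 7)(6 14) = [5, 1, 2, 3, 4, 10, 14, 0, 8, 9, 12, 11, 7, 13, 6]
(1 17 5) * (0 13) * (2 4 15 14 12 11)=(0 13)(1 17 5)(2 4 15 14 12 11)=[13, 17, 4, 3, 15, 1, 6, 7, 8, 9, 10, 2, 11, 0, 12, 14, 16, 5]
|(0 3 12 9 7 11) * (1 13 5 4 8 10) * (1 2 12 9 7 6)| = 14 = |(0 3 9 6 1 13 5 4 8 10 2 12 7 11)|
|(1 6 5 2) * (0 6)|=5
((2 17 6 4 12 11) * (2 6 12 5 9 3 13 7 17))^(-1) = (3 9 5 4 6 11 12 17 7 13)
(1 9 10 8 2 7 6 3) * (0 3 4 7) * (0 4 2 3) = (1 9 10 8 3)(2 4 7 6) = [0, 9, 4, 1, 7, 5, 2, 6, 3, 10, 8]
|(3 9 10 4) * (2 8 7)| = |(2 8 7)(3 9 10 4)| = 12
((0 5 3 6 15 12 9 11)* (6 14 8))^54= (0 8 9 3 15)(5 6 11 14 12)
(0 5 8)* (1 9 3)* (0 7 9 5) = [0, 5, 2, 1, 4, 8, 6, 9, 7, 3] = (1 5 8 7 9 3)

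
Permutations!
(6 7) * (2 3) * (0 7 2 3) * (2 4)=(0 7 6 4 2)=[7, 1, 0, 3, 2, 5, 4, 6]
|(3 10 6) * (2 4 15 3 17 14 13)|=9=|(2 4 15 3 10 6 17 14 13)|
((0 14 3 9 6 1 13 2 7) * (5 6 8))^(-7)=((0 14 3 9 8 5 6 1 13 2 7))^(-7)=(0 8 13 14 5 2 3 6 7 9 1)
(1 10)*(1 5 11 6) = (1 10 5 11 6) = [0, 10, 2, 3, 4, 11, 1, 7, 8, 9, 5, 6]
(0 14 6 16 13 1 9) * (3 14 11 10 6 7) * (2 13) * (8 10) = (0 11 8 10 6 16 2 13 1 9)(3 14 7) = [11, 9, 13, 14, 4, 5, 16, 3, 10, 0, 6, 8, 12, 1, 7, 15, 2]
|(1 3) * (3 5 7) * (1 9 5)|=4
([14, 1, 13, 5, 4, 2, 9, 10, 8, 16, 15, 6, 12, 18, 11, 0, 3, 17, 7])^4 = (0 9 2 10 11 3 18)(5 7 14 16 13 15 6)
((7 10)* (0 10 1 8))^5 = (10)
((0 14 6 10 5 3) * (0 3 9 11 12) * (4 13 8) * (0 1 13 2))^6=(0 11 2 9 4 5 8 10 13 6 1 14 12)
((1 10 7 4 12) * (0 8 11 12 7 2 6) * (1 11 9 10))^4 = ((0 8 9 10 2 6)(4 7)(11 12))^4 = (12)(0 2 9)(6 10 8)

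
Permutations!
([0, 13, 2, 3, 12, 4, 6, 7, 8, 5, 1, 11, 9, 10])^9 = [0, 1, 2, 3, 12, 4, 6, 7, 8, 5, 10, 11, 9, 13]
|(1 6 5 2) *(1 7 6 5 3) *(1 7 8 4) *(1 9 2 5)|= 12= |(2 8 4 9)(3 7 6)|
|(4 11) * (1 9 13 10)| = 4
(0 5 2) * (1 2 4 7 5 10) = (0 10 1 2)(4 7 5) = [10, 2, 0, 3, 7, 4, 6, 5, 8, 9, 1]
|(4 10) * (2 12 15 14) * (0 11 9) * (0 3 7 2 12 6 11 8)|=6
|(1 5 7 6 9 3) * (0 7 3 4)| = |(0 7 6 9 4)(1 5 3)| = 15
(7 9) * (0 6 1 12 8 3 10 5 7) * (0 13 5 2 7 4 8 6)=[0, 12, 7, 10, 8, 4, 1, 9, 3, 13, 2, 11, 6, 5]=(1 12 6)(2 7 9 13 5 4 8 3 10)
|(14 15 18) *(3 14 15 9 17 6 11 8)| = 14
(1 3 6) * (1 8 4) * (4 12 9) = (1 3 6 8 12 9 4) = [0, 3, 2, 6, 1, 5, 8, 7, 12, 4, 10, 11, 9]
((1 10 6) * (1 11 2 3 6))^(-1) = ((1 10)(2 3 6 11))^(-1) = (1 10)(2 11 6 3)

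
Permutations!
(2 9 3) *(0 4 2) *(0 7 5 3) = (0 4 2 9)(3 7 5) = [4, 1, 9, 7, 2, 3, 6, 5, 8, 0]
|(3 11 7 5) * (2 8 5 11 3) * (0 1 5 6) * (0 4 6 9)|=6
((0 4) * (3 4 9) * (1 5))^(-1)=((0 9 3 4)(1 5))^(-1)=(0 4 3 9)(1 5)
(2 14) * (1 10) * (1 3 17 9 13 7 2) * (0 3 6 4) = (0 3 17 9 13 7 2 14 1 10 6 4) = [3, 10, 14, 17, 0, 5, 4, 2, 8, 13, 6, 11, 12, 7, 1, 15, 16, 9]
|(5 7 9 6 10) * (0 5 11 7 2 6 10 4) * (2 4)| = 12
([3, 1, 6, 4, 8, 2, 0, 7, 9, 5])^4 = [9, 1, 4, 5, 2, 3, 8, 7, 6, 0]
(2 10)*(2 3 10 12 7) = (2 12 7)(3 10) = [0, 1, 12, 10, 4, 5, 6, 2, 8, 9, 3, 11, 7]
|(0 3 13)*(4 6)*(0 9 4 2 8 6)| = 15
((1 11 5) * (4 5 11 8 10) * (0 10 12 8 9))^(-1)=(0 9 1 5 4 10)(8 12)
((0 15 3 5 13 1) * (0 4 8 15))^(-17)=(1 3 4 5 8 13 15)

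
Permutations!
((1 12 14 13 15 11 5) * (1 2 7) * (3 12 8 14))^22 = (1 15 7 13 2 14 5 8 11)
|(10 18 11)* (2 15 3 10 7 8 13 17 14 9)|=12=|(2 15 3 10 18 11 7 8 13 17 14 9)|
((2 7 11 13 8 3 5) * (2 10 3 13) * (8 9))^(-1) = (2 11 7)(3 10 5)(8 9 13) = ((2 7 11)(3 5 10)(8 13 9))^(-1)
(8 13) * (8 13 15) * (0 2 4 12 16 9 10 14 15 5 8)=(0 2 4 12 16 9 10 14 15)(5 8)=[2, 1, 4, 3, 12, 8, 6, 7, 5, 10, 14, 11, 16, 13, 15, 0, 9]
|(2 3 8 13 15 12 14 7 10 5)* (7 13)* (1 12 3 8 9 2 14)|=10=|(1 12)(2 8 7 10 5 14 13 15 3 9)|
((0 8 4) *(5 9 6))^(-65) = (0 8 4)(5 9 6)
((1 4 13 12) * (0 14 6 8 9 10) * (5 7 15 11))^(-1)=(0 10 9 8 6 14)(1 12 13 4)(5 11 15 7)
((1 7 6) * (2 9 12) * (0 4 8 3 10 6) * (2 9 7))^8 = ((0 4 8 3 10 6 1 2 7)(9 12))^8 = (12)(0 7 2 1 6 10 3 8 4)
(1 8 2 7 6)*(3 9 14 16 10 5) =(1 8 2 7 6)(3 9 14 16 10 5) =[0, 8, 7, 9, 4, 3, 1, 6, 2, 14, 5, 11, 12, 13, 16, 15, 10]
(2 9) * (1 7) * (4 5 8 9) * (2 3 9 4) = (1 7)(3 9)(4 5 8) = [0, 7, 2, 9, 5, 8, 6, 1, 4, 3]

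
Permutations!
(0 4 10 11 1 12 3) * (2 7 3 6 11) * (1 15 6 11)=[4, 12, 7, 0, 10, 5, 1, 3, 8, 9, 2, 15, 11, 13, 14, 6]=(0 4 10 2 7 3)(1 12 11 15 6)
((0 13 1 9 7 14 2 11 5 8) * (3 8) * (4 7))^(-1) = ((0 13 1 9 4 7 14 2 11 5 3 8))^(-1) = (0 8 3 5 11 2 14 7 4 9 1 13)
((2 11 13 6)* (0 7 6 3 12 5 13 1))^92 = (13)(0 6 11)(1 7 2)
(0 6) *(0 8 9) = (0 6 8 9) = [6, 1, 2, 3, 4, 5, 8, 7, 9, 0]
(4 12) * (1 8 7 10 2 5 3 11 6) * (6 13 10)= (1 8 7 6)(2 5 3 11 13 10)(4 12)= [0, 8, 5, 11, 12, 3, 1, 6, 7, 9, 2, 13, 4, 10]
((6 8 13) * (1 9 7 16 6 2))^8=((1 9 7 16 6 8 13 2))^8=(16)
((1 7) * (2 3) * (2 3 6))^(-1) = (1 7)(2 6)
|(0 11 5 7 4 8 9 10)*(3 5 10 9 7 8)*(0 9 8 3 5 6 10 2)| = |(0 11 2)(3 6 10 9 8 7 4 5)| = 24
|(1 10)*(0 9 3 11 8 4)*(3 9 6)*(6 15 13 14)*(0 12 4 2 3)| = |(0 15 13 14 6)(1 10)(2 3 11 8)(4 12)| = 20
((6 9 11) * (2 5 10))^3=((2 5 10)(6 9 11))^3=(11)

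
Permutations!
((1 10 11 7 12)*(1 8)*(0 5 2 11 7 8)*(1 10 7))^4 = (0 8 12 11 7 2 1 5 10)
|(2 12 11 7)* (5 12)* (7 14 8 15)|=8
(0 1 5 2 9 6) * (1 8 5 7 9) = (0 8 5 2 1 7 9 6) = [8, 7, 1, 3, 4, 2, 0, 9, 5, 6]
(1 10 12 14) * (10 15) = (1 15 10 12 14) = [0, 15, 2, 3, 4, 5, 6, 7, 8, 9, 12, 11, 14, 13, 1, 10]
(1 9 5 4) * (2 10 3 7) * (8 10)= (1 9 5 4)(2 8 10 3 7)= [0, 9, 8, 7, 1, 4, 6, 2, 10, 5, 3]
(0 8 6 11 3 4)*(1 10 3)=(0 8 6 11 1 10 3 4)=[8, 10, 2, 4, 0, 5, 11, 7, 6, 9, 3, 1]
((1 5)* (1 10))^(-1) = (1 10 5)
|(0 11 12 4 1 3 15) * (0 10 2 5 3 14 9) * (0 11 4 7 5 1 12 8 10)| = 7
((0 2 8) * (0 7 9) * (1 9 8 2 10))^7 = (0 9 1 10)(7 8)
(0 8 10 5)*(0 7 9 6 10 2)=(0 8 2)(5 7 9 6 10)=[8, 1, 0, 3, 4, 7, 10, 9, 2, 6, 5]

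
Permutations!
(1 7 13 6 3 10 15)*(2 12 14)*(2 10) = (1 7 13 6 3 2 12 14 10 15) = [0, 7, 12, 2, 4, 5, 3, 13, 8, 9, 15, 11, 14, 6, 10, 1]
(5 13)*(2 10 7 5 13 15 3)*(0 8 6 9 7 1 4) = (0 8 6 9 7 5 15 3 2 10 1 4) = [8, 4, 10, 2, 0, 15, 9, 5, 6, 7, 1, 11, 12, 13, 14, 3]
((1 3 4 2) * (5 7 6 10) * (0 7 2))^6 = ((0 7 6 10 5 2 1 3 4))^6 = (0 1 10)(2 6 4)(3 5 7)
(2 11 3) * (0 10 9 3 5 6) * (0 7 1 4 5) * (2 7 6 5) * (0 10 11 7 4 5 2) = (0 11 10 9 3 4)(1 5 2 7) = [11, 5, 7, 4, 0, 2, 6, 1, 8, 3, 9, 10]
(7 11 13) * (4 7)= [0, 1, 2, 3, 7, 5, 6, 11, 8, 9, 10, 13, 12, 4]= (4 7 11 13)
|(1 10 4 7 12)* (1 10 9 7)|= 6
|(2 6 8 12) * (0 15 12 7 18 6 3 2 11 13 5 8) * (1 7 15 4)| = |(0 4 1 7 18 6)(2 3)(5 8 15 12 11 13)| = 6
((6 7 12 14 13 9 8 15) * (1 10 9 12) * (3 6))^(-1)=((1 10 9 8 15 3 6 7)(12 14 13))^(-1)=(1 7 6 3 15 8 9 10)(12 13 14)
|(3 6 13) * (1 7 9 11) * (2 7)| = |(1 2 7 9 11)(3 6 13)| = 15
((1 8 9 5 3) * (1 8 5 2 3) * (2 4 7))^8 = ((1 5)(2 3 8 9 4 7))^8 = (2 8 4)(3 9 7)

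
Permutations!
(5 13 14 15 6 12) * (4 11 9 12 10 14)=[0, 1, 2, 3, 11, 13, 10, 7, 8, 12, 14, 9, 5, 4, 15, 6]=(4 11 9 12 5 13)(6 10 14 15)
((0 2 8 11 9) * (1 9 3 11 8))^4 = (11) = ((0 2 1 9)(3 11))^4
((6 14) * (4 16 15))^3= ((4 16 15)(6 14))^3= (16)(6 14)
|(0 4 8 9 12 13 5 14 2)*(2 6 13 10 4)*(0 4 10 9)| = 4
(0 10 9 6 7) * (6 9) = (0 10 6 7) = [10, 1, 2, 3, 4, 5, 7, 0, 8, 9, 6]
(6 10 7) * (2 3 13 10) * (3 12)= (2 12 3 13 10 7 6)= [0, 1, 12, 13, 4, 5, 2, 6, 8, 9, 7, 11, 3, 10]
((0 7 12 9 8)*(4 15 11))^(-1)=(0 8 9 12 7)(4 11 15)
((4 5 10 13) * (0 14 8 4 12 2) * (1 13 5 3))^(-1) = ((0 14 8 4 3 1 13 12 2)(5 10))^(-1) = (0 2 12 13 1 3 4 8 14)(5 10)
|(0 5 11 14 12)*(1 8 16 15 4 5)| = 10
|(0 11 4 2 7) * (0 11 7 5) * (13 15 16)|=6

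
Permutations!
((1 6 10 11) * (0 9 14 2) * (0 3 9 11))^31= ((0 11 1 6 10)(2 3 9 14))^31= (0 11 1 6 10)(2 14 9 3)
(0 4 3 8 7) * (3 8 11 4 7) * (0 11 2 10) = (0 7 11 4 8 3 2 10) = [7, 1, 10, 2, 8, 5, 6, 11, 3, 9, 0, 4]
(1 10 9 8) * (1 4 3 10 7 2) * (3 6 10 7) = (1 3 7 2)(4 6 10 9 8) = [0, 3, 1, 7, 6, 5, 10, 2, 4, 8, 9]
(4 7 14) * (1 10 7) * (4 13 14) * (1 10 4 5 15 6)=(1 4 10 7 5 15 6)(13 14)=[0, 4, 2, 3, 10, 15, 1, 5, 8, 9, 7, 11, 12, 14, 13, 6]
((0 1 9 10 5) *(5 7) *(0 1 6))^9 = (0 6)(1 5 7 10 9)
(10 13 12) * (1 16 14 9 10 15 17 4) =[0, 16, 2, 3, 1, 5, 6, 7, 8, 10, 13, 11, 15, 12, 9, 17, 14, 4] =(1 16 14 9 10 13 12 15 17 4)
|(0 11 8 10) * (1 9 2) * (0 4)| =|(0 11 8 10 4)(1 9 2)| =15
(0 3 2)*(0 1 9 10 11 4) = (0 3 2 1 9 10 11 4) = [3, 9, 1, 2, 0, 5, 6, 7, 8, 10, 11, 4]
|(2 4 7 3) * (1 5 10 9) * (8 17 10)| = 12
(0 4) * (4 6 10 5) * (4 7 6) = (0 4)(5 7 6 10) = [4, 1, 2, 3, 0, 7, 10, 6, 8, 9, 5]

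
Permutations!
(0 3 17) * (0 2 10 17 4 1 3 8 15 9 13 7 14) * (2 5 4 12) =(0 8 15 9 13 7 14)(1 3 12 2 10 17 5 4) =[8, 3, 10, 12, 1, 4, 6, 14, 15, 13, 17, 11, 2, 7, 0, 9, 16, 5]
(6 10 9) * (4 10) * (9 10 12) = (4 12 9 6) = [0, 1, 2, 3, 12, 5, 4, 7, 8, 6, 10, 11, 9]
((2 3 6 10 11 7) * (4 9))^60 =(11)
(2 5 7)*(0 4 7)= [4, 1, 5, 3, 7, 0, 6, 2]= (0 4 7 2 5)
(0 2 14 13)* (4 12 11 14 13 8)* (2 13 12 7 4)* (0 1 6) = (0 13 1 6)(2 12 11 14 8)(4 7) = [13, 6, 12, 3, 7, 5, 0, 4, 2, 9, 10, 14, 11, 1, 8]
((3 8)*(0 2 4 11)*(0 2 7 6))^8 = (0 6 7)(2 11 4)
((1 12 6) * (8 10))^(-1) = ((1 12 6)(8 10))^(-1) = (1 6 12)(8 10)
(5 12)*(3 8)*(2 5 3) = [0, 1, 5, 8, 4, 12, 6, 7, 2, 9, 10, 11, 3] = (2 5 12 3 8)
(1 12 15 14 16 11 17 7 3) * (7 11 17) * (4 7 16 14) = (1 12 15 4 7 3)(11 16 17) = [0, 12, 2, 1, 7, 5, 6, 3, 8, 9, 10, 16, 15, 13, 14, 4, 17, 11]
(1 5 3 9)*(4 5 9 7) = (1 9)(3 7 4 5) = [0, 9, 2, 7, 5, 3, 6, 4, 8, 1]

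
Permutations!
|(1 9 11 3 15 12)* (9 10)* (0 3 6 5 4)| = 11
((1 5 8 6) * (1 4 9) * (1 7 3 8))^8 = (3 6 9)(4 7 8)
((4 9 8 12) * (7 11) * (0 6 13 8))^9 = ((0 6 13 8 12 4 9)(7 11))^9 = (0 13 12 9 6 8 4)(7 11)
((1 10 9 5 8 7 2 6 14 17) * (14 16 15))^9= ((1 10 9 5 8 7 2 6 16 15 14 17))^9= (1 15 2 5)(6 8 10 14)(7 9 17 16)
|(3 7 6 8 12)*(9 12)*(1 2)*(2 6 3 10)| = 14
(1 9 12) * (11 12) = [0, 9, 2, 3, 4, 5, 6, 7, 8, 11, 10, 12, 1] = (1 9 11 12)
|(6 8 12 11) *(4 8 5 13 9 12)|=|(4 8)(5 13 9 12 11 6)|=6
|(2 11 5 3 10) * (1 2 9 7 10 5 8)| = 12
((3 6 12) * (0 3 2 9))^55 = ((0 3 6 12 2 9))^55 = (0 3 6 12 2 9)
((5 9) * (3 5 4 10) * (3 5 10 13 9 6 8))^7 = ((3 10 5 6 8)(4 13 9))^7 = (3 5 8 10 6)(4 13 9)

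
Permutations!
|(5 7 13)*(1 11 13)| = 5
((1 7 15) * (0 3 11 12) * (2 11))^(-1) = ((0 3 2 11 12)(1 7 15))^(-1) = (0 12 11 2 3)(1 15 7)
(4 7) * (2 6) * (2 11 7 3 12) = (2 6 11 7 4 3 12) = [0, 1, 6, 12, 3, 5, 11, 4, 8, 9, 10, 7, 2]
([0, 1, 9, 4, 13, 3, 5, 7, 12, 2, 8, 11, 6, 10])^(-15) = (2 9)(3 4 13 10 8 12 6 5)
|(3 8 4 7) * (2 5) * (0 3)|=10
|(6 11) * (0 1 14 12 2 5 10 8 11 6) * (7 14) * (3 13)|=|(0 1 7 14 12 2 5 10 8 11)(3 13)|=10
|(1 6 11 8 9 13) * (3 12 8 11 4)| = 8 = |(1 6 4 3 12 8 9 13)|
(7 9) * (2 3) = (2 3)(7 9) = [0, 1, 3, 2, 4, 5, 6, 9, 8, 7]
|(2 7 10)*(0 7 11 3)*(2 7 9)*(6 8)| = 10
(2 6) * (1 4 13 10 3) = (1 4 13 10 3)(2 6) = [0, 4, 6, 1, 13, 5, 2, 7, 8, 9, 3, 11, 12, 10]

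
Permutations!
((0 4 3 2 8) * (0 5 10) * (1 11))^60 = ((0 4 3 2 8 5 10)(1 11))^60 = (11)(0 8 4 5 3 10 2)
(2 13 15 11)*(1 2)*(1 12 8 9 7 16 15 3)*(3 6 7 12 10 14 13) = (1 2 3)(6 7 16 15 11 10 14 13)(8 9 12) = [0, 2, 3, 1, 4, 5, 7, 16, 9, 12, 14, 10, 8, 6, 13, 11, 15]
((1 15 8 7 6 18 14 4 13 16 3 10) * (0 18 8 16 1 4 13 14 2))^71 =((0 18 2)(1 15 16 3 10 4 14 13)(6 8 7))^71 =(0 2 18)(1 13 14 4 10 3 16 15)(6 7 8)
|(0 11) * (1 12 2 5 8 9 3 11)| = |(0 1 12 2 5 8 9 3 11)| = 9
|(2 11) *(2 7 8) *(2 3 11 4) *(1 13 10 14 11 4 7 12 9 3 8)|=|(1 13 10 14 11 12 9 3 4 2 7)|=11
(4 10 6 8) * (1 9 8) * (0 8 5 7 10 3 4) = (0 8)(1 9 5 7 10 6)(3 4) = [8, 9, 2, 4, 3, 7, 1, 10, 0, 5, 6]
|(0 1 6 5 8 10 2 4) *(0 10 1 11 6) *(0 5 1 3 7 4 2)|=10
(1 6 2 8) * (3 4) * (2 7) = (1 6 7 2 8)(3 4) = [0, 6, 8, 4, 3, 5, 7, 2, 1]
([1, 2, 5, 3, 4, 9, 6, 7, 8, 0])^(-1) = (0 9 5 2 1)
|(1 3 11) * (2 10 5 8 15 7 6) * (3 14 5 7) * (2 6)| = 21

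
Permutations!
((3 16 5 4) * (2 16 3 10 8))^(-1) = (2 8 10 4 5 16)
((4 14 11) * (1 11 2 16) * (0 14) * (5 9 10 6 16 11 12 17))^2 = (0 2 4 14 11)(1 17 9 6)(5 10 16 12)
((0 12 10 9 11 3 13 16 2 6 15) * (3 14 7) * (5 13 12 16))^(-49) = ((0 16 2 6 15)(3 12 10 9 11 14 7)(5 13))^(-49) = (0 16 2 6 15)(5 13)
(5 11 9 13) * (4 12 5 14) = [0, 1, 2, 3, 12, 11, 6, 7, 8, 13, 10, 9, 5, 14, 4] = (4 12 5 11 9 13 14)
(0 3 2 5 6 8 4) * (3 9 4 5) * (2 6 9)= [2, 1, 3, 6, 0, 9, 8, 7, 5, 4]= (0 2 3 6 8 5 9 4)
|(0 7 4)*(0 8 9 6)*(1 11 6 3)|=9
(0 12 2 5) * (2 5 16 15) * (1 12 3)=(0 3 1 12 5)(2 16 15)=[3, 12, 16, 1, 4, 0, 6, 7, 8, 9, 10, 11, 5, 13, 14, 2, 15]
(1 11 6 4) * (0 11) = [11, 0, 2, 3, 1, 5, 4, 7, 8, 9, 10, 6] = (0 11 6 4 1)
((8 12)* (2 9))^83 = (2 9)(8 12)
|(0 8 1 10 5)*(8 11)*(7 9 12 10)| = 9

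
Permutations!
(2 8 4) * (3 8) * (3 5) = (2 5 3 8 4) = [0, 1, 5, 8, 2, 3, 6, 7, 4]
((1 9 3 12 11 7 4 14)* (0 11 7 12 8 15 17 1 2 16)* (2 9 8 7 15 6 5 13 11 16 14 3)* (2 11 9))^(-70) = (17)(3 4 7)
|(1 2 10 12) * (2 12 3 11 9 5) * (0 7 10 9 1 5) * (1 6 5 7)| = |(0 1 12 7 10 3 11 6 5 2 9)| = 11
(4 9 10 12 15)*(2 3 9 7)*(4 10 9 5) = (2 3 5 4 7)(10 12 15) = [0, 1, 3, 5, 7, 4, 6, 2, 8, 9, 12, 11, 15, 13, 14, 10]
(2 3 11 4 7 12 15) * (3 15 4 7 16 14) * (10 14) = (2 15)(3 11 7 12 4 16 10 14) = [0, 1, 15, 11, 16, 5, 6, 12, 8, 9, 14, 7, 4, 13, 3, 2, 10]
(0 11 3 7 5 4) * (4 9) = (0 11 3 7 5 9 4) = [11, 1, 2, 7, 0, 9, 6, 5, 8, 4, 10, 3]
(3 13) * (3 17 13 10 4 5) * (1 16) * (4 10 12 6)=(1 16)(3 12 6 4 5)(13 17)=[0, 16, 2, 12, 5, 3, 4, 7, 8, 9, 10, 11, 6, 17, 14, 15, 1, 13]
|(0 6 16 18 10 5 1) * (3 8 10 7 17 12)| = 12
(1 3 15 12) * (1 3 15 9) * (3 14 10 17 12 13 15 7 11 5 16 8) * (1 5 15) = (1 7 11 15 13)(3 9 5 16 8)(10 17 12 14) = [0, 7, 2, 9, 4, 16, 6, 11, 3, 5, 17, 15, 14, 1, 10, 13, 8, 12]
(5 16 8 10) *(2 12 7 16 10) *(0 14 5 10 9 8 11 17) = (0 14 5 9 8 2 12 7 16 11 17) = [14, 1, 12, 3, 4, 9, 6, 16, 2, 8, 10, 17, 7, 13, 5, 15, 11, 0]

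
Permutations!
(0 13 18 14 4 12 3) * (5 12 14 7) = (0 13 18 7 5 12 3)(4 14) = [13, 1, 2, 0, 14, 12, 6, 5, 8, 9, 10, 11, 3, 18, 4, 15, 16, 17, 7]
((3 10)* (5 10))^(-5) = (3 5 10)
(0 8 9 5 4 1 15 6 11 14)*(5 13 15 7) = [8, 7, 2, 3, 1, 4, 11, 5, 9, 13, 10, 14, 12, 15, 0, 6] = (0 8 9 13 15 6 11 14)(1 7 5 4)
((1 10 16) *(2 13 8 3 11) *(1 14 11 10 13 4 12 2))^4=((1 13 8 3 10 16 14 11)(2 4 12))^4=(1 10)(2 4 12)(3 11)(8 14)(13 16)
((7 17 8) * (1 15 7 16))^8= ((1 15 7 17 8 16))^8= (1 7 8)(15 17 16)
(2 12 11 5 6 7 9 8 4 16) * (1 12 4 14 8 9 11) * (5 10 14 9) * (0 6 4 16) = (0 6 7 11 10 14 8 9 5 4)(1 12)(2 16) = [6, 12, 16, 3, 0, 4, 7, 11, 9, 5, 14, 10, 1, 13, 8, 15, 2]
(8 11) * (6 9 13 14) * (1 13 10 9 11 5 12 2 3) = (1 13 14 6 11 8 5 12 2 3)(9 10) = [0, 13, 3, 1, 4, 12, 11, 7, 5, 10, 9, 8, 2, 14, 6]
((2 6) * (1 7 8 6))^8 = (1 6 7 2 8)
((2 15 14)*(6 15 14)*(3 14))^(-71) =((2 3 14)(6 15))^(-71) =(2 3 14)(6 15)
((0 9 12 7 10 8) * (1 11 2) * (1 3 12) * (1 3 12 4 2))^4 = (0 2 8 4 10 3 7 9 12)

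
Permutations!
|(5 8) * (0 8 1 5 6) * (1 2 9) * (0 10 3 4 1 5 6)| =30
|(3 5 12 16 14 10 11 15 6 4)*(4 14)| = 5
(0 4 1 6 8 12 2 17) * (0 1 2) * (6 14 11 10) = [4, 14, 17, 3, 2, 5, 8, 7, 12, 9, 6, 10, 0, 13, 11, 15, 16, 1] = (0 4 2 17 1 14 11 10 6 8 12)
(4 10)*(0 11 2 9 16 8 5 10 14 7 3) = [11, 1, 9, 0, 14, 10, 6, 3, 5, 16, 4, 2, 12, 13, 7, 15, 8] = (0 11 2 9 16 8 5 10 4 14 7 3)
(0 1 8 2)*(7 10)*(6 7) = (0 1 8 2)(6 7 10) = [1, 8, 0, 3, 4, 5, 7, 10, 2, 9, 6]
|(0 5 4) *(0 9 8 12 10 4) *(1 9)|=6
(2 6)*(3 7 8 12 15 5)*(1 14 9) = [0, 14, 6, 7, 4, 3, 2, 8, 12, 1, 10, 11, 15, 13, 9, 5] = (1 14 9)(2 6)(3 7 8 12 15 5)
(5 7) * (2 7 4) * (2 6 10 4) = (2 7 5)(4 6 10) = [0, 1, 7, 3, 6, 2, 10, 5, 8, 9, 4]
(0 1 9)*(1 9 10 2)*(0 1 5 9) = (1 10 2 5 9) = [0, 10, 5, 3, 4, 9, 6, 7, 8, 1, 2]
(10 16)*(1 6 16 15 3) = (1 6 16 10 15 3) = [0, 6, 2, 1, 4, 5, 16, 7, 8, 9, 15, 11, 12, 13, 14, 3, 10]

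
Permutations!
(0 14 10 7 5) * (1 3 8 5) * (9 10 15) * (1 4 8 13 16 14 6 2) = (0 6 2 1 3 13 16 14 15 9 10 7 4 8 5) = [6, 3, 1, 13, 8, 0, 2, 4, 5, 10, 7, 11, 12, 16, 15, 9, 14]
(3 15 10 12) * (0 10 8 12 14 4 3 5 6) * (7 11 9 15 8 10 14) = (0 14 4 3 8 12 5 6)(7 11 9 15 10) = [14, 1, 2, 8, 3, 6, 0, 11, 12, 15, 7, 9, 5, 13, 4, 10]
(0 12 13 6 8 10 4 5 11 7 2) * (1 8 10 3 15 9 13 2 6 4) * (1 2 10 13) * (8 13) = (0 12 10 2)(1 13 4 5 11 7 6 8 3 15 9) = [12, 13, 0, 15, 5, 11, 8, 6, 3, 1, 2, 7, 10, 4, 14, 9]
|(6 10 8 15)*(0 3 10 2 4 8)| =15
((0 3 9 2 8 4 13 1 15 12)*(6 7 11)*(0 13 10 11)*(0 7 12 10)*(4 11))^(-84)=(0 12 3 13 9 1 2 15 8 10 11 4 6)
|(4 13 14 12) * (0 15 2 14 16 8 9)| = 10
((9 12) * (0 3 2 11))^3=(0 11 2 3)(9 12)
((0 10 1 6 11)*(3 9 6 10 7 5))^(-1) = (0 11 6 9 3 5 7)(1 10)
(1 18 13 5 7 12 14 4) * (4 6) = (1 18 13 5 7 12 14 6 4) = [0, 18, 2, 3, 1, 7, 4, 12, 8, 9, 10, 11, 14, 5, 6, 15, 16, 17, 13]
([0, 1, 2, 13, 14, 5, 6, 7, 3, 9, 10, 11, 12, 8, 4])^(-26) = [0, 1, 2, 13, 4, 5, 6, 7, 3, 9, 10, 11, 12, 8, 14]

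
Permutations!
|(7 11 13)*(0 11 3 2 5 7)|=|(0 11 13)(2 5 7 3)|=12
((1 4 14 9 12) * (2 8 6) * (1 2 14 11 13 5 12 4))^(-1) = (2 12 5 13 11 4 9 14 6 8) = ((2 8 6 14 9 4 11 13 5 12))^(-1)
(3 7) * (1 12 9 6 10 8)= (1 12 9 6 10 8)(3 7)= [0, 12, 2, 7, 4, 5, 10, 3, 1, 6, 8, 11, 9]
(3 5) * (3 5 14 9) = [0, 1, 2, 14, 4, 5, 6, 7, 8, 3, 10, 11, 12, 13, 9] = (3 14 9)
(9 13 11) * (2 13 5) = (2 13 11 9 5) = [0, 1, 13, 3, 4, 2, 6, 7, 8, 5, 10, 9, 12, 11]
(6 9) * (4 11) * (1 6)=[0, 6, 2, 3, 11, 5, 9, 7, 8, 1, 10, 4]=(1 6 9)(4 11)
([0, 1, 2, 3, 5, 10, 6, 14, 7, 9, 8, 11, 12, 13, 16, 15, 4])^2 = (4 10 7 16 5 8 14)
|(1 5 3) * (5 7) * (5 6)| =5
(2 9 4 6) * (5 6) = (2 9 4 5 6) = [0, 1, 9, 3, 5, 6, 2, 7, 8, 4]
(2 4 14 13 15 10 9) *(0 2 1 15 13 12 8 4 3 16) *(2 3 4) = (0 3 16)(1 15 10 9)(2 4 14 12 8) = [3, 15, 4, 16, 14, 5, 6, 7, 2, 1, 9, 11, 8, 13, 12, 10, 0]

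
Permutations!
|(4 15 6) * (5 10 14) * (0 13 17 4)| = |(0 13 17 4 15 6)(5 10 14)| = 6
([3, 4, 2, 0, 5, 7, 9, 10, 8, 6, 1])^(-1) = (0 3)(1 10 7 5 4)(6 9)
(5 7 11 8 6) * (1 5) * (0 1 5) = (0 1)(5 7 11 8 6) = [1, 0, 2, 3, 4, 7, 5, 11, 6, 9, 10, 8]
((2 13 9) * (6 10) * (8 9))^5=((2 13 8 9)(6 10))^5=(2 13 8 9)(6 10)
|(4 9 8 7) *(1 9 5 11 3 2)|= |(1 9 8 7 4 5 11 3 2)|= 9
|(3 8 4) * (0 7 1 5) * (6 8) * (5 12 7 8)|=|(0 8 4 3 6 5)(1 12 7)|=6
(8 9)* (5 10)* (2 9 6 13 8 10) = (2 9 10 5)(6 13 8) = [0, 1, 9, 3, 4, 2, 13, 7, 6, 10, 5, 11, 12, 8]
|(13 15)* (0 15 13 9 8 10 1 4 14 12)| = |(0 15 9 8 10 1 4 14 12)| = 9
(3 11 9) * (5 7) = (3 11 9)(5 7) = [0, 1, 2, 11, 4, 7, 6, 5, 8, 3, 10, 9]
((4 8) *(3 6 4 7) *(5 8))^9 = ((3 6 4 5 8 7))^9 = (3 5)(4 7)(6 8)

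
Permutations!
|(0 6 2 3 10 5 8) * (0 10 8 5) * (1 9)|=6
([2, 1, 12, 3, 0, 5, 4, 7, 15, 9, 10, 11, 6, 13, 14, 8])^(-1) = [4, 1, 0, 3, 6, 5, 12, 7, 15, 9, 10, 11, 2, 13, 14, 8]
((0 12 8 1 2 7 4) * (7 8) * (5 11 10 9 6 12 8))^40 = (0 5 6)(1 10 7)(2 9 4)(8 11 12)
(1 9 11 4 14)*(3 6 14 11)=(1 9 3 6 14)(4 11)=[0, 9, 2, 6, 11, 5, 14, 7, 8, 3, 10, 4, 12, 13, 1]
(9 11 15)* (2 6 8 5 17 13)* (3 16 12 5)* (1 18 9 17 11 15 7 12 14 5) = (1 18 9 15 17 13 2 6 8 3 16 14 5 11 7 12) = [0, 18, 6, 16, 4, 11, 8, 12, 3, 15, 10, 7, 1, 2, 5, 17, 14, 13, 9]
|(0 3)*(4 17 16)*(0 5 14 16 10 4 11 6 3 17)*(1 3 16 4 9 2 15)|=|(0 17 10 9 2 15 1 3 5 14 4)(6 16 11)|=33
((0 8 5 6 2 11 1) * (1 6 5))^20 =(0 1 8)(2 6 11)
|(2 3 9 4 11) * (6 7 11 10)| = |(2 3 9 4 10 6 7 11)| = 8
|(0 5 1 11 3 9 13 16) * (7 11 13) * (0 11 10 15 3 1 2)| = |(0 5 2)(1 13 16 11)(3 9 7 10 15)| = 60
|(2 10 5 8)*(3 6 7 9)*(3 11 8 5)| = 8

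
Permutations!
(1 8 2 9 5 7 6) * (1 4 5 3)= (1 8 2 9 3)(4 5 7 6)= [0, 8, 9, 1, 5, 7, 4, 6, 2, 3]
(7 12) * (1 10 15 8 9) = [0, 10, 2, 3, 4, 5, 6, 12, 9, 1, 15, 11, 7, 13, 14, 8] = (1 10 15 8 9)(7 12)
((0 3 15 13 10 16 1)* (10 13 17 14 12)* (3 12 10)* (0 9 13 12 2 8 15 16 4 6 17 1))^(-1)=((0 2 8 15 1 9 13 12 3 16)(4 6 17 14 10))^(-1)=(0 16 3 12 13 9 1 15 8 2)(4 10 14 17 6)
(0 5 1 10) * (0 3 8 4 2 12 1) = (0 5)(1 10 3 8 4 2 12) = [5, 10, 12, 8, 2, 0, 6, 7, 4, 9, 3, 11, 1]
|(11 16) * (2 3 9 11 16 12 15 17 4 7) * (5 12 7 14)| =30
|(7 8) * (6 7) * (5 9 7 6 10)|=|(5 9 7 8 10)|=5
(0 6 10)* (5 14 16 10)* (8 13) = (0 6 5 14 16 10)(8 13) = [6, 1, 2, 3, 4, 14, 5, 7, 13, 9, 0, 11, 12, 8, 16, 15, 10]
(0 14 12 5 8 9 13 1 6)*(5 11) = (0 14 12 11 5 8 9 13 1 6) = [14, 6, 2, 3, 4, 8, 0, 7, 9, 13, 10, 5, 11, 1, 12]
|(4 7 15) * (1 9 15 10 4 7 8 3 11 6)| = 10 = |(1 9 15 7 10 4 8 3 11 6)|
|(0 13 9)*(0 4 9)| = 2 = |(0 13)(4 9)|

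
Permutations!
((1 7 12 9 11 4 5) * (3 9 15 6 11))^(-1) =(1 5 4 11 6 15 12 7)(3 9)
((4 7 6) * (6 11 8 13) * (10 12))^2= ((4 7 11 8 13 6)(10 12))^2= (4 11 13)(6 7 8)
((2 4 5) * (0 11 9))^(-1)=((0 11 9)(2 4 5))^(-1)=(0 9 11)(2 5 4)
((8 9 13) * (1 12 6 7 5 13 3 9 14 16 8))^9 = (16)(1 7)(3 9)(5 12)(6 13)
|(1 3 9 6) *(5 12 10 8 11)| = 20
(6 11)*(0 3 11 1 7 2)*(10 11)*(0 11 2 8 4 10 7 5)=(0 3 7 8 4 10 2 11 6 1 5)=[3, 5, 11, 7, 10, 0, 1, 8, 4, 9, 2, 6]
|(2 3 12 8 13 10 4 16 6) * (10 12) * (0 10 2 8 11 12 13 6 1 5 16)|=6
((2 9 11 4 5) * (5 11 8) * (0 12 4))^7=(0 11 4 12)(2 5 8 9)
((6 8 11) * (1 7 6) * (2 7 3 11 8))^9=(11)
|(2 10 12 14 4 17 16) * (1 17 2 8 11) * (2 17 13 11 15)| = 9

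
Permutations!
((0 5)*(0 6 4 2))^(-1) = (0 2 4 6 5) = ((0 5 6 4 2))^(-1)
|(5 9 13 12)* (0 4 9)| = 6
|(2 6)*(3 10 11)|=|(2 6)(3 10 11)|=6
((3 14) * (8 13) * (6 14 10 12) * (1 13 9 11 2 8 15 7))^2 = ((1 13 15 7)(2 8 9 11)(3 10 12 6 14))^2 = (1 15)(2 9)(3 12 14 10 6)(7 13)(8 11)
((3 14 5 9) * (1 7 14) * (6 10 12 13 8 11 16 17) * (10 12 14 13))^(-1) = (1 3 9 5 14 10 12 6 17 16 11 8 13 7)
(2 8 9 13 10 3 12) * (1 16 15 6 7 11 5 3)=(1 16 15 6 7 11 5 3 12 2 8 9 13 10)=[0, 16, 8, 12, 4, 3, 7, 11, 9, 13, 1, 5, 2, 10, 14, 6, 15]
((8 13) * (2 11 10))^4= (13)(2 11 10)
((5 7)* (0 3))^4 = ((0 3)(5 7))^4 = (7)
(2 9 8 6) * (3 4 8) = (2 9 3 4 8 6) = [0, 1, 9, 4, 8, 5, 2, 7, 6, 3]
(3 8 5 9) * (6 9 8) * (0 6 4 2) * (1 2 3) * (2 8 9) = (0 6 2)(1 8 5 9)(3 4) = [6, 8, 0, 4, 3, 9, 2, 7, 5, 1]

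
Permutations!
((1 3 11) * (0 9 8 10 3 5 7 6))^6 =((0 9 8 10 3 11 1 5 7 6))^6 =(0 1 8 7 3)(5 10 6 11 9)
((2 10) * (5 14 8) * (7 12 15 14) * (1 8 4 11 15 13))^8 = (15)(1 5 12)(7 13 8)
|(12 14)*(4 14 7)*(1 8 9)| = 12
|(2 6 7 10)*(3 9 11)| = |(2 6 7 10)(3 9 11)| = 12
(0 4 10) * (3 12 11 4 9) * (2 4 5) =[9, 1, 4, 12, 10, 2, 6, 7, 8, 3, 0, 5, 11] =(0 9 3 12 11 5 2 4 10)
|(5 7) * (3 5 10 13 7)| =|(3 5)(7 10 13)| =6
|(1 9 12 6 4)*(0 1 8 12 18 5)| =20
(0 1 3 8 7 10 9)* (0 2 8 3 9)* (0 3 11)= (0 1 9 2 8 7 10 3 11)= [1, 9, 8, 11, 4, 5, 6, 10, 7, 2, 3, 0]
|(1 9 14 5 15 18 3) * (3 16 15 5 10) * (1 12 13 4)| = 24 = |(1 9 14 10 3 12 13 4)(15 18 16)|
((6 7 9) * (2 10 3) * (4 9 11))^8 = ((2 10 3)(4 9 6 7 11))^8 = (2 3 10)(4 7 9 11 6)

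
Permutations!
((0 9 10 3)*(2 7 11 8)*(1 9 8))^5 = (0 1 8 9 2 10 7 3 11)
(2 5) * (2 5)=(5)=[0, 1, 2, 3, 4, 5]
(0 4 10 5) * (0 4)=(4 10 5)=[0, 1, 2, 3, 10, 4, 6, 7, 8, 9, 5]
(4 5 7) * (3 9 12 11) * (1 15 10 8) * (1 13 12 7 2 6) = [0, 15, 6, 9, 5, 2, 1, 4, 13, 7, 8, 3, 11, 12, 14, 10] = (1 15 10 8 13 12 11 3 9 7 4 5 2 6)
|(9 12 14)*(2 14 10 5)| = 6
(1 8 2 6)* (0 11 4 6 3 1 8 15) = (0 11 4 6 8 2 3 1 15) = [11, 15, 3, 1, 6, 5, 8, 7, 2, 9, 10, 4, 12, 13, 14, 0]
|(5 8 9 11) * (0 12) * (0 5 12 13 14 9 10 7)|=|(0 13 14 9 11 12 5 8 10 7)|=10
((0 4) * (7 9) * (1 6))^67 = ((0 4)(1 6)(7 9))^67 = (0 4)(1 6)(7 9)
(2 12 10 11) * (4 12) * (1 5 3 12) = (1 5 3 12 10 11 2 4) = [0, 5, 4, 12, 1, 3, 6, 7, 8, 9, 11, 2, 10]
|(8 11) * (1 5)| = 2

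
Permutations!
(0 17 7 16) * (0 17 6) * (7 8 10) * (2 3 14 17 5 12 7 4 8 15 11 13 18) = [6, 1, 3, 14, 8, 12, 0, 16, 10, 9, 4, 13, 7, 18, 17, 11, 5, 15, 2] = (0 6)(2 3 14 17 15 11 13 18)(4 8 10)(5 12 7 16)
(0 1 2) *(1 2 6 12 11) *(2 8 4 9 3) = [8, 6, 0, 2, 9, 5, 12, 7, 4, 3, 10, 1, 11] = (0 8 4 9 3 2)(1 6 12 11)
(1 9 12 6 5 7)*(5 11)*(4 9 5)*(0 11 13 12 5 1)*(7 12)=(0 11 4 9 5 12 6 13 7)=[11, 1, 2, 3, 9, 12, 13, 0, 8, 5, 10, 4, 6, 7]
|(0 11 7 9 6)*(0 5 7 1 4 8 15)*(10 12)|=|(0 11 1 4 8 15)(5 7 9 6)(10 12)|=12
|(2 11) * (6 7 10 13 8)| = 10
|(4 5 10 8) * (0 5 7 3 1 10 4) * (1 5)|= 4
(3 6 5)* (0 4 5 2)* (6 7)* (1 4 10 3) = (0 10 3 7 6 2)(1 4 5) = [10, 4, 0, 7, 5, 1, 2, 6, 8, 9, 3]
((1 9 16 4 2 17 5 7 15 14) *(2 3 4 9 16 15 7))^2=((1 16 9 15 14)(2 17 5)(3 4))^2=(1 9 14 16 15)(2 5 17)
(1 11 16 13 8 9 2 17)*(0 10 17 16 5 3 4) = (0 10 17 1 11 5 3 4)(2 16 13 8 9) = [10, 11, 16, 4, 0, 3, 6, 7, 9, 2, 17, 5, 12, 8, 14, 15, 13, 1]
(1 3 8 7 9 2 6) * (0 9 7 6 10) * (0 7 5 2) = [9, 3, 10, 8, 4, 2, 1, 5, 6, 0, 7] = (0 9)(1 3 8 6)(2 10 7 5)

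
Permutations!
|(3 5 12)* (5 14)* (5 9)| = |(3 14 9 5 12)| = 5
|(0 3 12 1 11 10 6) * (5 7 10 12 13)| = 21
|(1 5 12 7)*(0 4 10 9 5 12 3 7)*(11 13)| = |(0 4 10 9 5 3 7 1 12)(11 13)| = 18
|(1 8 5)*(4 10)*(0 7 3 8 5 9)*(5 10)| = 20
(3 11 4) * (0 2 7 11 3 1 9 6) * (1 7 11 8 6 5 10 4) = (0 2 11 1 9 5 10 4 7 8 6) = [2, 9, 11, 3, 7, 10, 0, 8, 6, 5, 4, 1]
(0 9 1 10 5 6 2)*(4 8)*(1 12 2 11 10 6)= [9, 6, 0, 3, 8, 1, 11, 7, 4, 12, 5, 10, 2]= (0 9 12 2)(1 6 11 10 5)(4 8)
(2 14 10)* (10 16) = [0, 1, 14, 3, 4, 5, 6, 7, 8, 9, 2, 11, 12, 13, 16, 15, 10] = (2 14 16 10)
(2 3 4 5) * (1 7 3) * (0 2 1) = [2, 7, 0, 4, 5, 1, 6, 3] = (0 2)(1 7 3 4 5)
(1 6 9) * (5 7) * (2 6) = (1 2 6 9)(5 7) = [0, 2, 6, 3, 4, 7, 9, 5, 8, 1]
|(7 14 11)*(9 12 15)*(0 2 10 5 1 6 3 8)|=24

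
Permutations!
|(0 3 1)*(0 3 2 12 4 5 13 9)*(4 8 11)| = 18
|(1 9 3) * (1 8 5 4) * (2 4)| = 7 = |(1 9 3 8 5 2 4)|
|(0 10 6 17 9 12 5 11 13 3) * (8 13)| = 11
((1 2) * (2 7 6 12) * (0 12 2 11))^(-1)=((0 12 11)(1 7 6 2))^(-1)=(0 11 12)(1 2 6 7)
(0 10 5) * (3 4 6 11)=[10, 1, 2, 4, 6, 0, 11, 7, 8, 9, 5, 3]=(0 10 5)(3 4 6 11)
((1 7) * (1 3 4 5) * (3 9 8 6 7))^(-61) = (1 5 4 3)(6 8 9 7)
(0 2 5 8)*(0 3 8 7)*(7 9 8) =(0 2 5 9 8 3 7) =[2, 1, 5, 7, 4, 9, 6, 0, 3, 8]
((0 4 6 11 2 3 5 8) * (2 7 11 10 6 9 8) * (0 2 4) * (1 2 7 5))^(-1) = (1 3 2)(4 5 11 7 8 9)(6 10)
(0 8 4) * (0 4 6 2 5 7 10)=[8, 1, 5, 3, 4, 7, 2, 10, 6, 9, 0]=(0 8 6 2 5 7 10)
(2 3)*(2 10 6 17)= [0, 1, 3, 10, 4, 5, 17, 7, 8, 9, 6, 11, 12, 13, 14, 15, 16, 2]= (2 3 10 6 17)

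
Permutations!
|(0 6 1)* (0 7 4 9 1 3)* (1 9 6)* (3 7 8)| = 12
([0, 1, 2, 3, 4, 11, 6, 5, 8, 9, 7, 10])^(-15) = (5 11 10 7)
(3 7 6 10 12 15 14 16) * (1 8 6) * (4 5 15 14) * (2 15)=(1 8 6 10 12 14 16 3 7)(2 15 4 5)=[0, 8, 15, 7, 5, 2, 10, 1, 6, 9, 12, 11, 14, 13, 16, 4, 3]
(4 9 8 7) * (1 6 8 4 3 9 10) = (1 6 8 7 3 9 4 10) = [0, 6, 2, 9, 10, 5, 8, 3, 7, 4, 1]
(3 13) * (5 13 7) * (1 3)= [0, 3, 2, 7, 4, 13, 6, 5, 8, 9, 10, 11, 12, 1]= (1 3 7 5 13)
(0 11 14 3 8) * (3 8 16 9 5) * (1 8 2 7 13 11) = (0 1 8)(2 7 13 11 14)(3 16 9 5) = [1, 8, 7, 16, 4, 3, 6, 13, 0, 5, 10, 14, 12, 11, 2, 15, 9]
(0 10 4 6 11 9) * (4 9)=(0 10 9)(4 6 11)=[10, 1, 2, 3, 6, 5, 11, 7, 8, 0, 9, 4]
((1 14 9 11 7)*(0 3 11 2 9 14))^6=((14)(0 3 11 7 1)(2 9))^6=(14)(0 3 11 7 1)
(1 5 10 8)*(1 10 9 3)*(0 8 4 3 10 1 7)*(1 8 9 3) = [9, 5, 2, 7, 1, 3, 6, 0, 8, 10, 4] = (0 9 10 4 1 5 3 7)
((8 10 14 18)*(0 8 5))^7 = (0 8 10 14 18 5)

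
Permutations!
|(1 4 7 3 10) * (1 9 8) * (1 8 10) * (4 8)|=10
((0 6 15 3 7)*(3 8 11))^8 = (0 6 15 8 11 3 7)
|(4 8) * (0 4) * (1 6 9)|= |(0 4 8)(1 6 9)|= 3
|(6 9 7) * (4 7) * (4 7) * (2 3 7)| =|(2 3 7 6 9)| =5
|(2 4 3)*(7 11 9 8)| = |(2 4 3)(7 11 9 8)| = 12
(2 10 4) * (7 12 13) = [0, 1, 10, 3, 2, 5, 6, 12, 8, 9, 4, 11, 13, 7] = (2 10 4)(7 12 13)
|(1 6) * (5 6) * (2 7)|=6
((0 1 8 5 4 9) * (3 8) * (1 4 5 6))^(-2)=(0 4 9)(1 8)(3 6)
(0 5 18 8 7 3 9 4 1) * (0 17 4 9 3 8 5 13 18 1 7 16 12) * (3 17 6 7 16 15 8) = [13, 6, 2, 17, 16, 1, 7, 3, 15, 9, 10, 11, 0, 18, 14, 8, 12, 4, 5] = (0 13 18 5 1 6 7 3 17 4 16 12)(8 15)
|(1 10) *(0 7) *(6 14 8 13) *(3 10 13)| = |(0 7)(1 13 6 14 8 3 10)| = 14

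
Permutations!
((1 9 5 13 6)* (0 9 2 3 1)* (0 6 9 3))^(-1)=(0 2 1 3)(5 9 13)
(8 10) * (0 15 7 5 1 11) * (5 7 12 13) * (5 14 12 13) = (0 15 13 14 12 5 1 11)(8 10) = [15, 11, 2, 3, 4, 1, 6, 7, 10, 9, 8, 0, 5, 14, 12, 13]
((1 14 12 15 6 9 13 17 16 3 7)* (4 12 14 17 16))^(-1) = (1 7 3 16 13 9 6 15 12 4 17)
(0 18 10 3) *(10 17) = (0 18 17 10 3) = [18, 1, 2, 0, 4, 5, 6, 7, 8, 9, 3, 11, 12, 13, 14, 15, 16, 10, 17]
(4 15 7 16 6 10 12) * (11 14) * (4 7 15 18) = (4 18)(6 10 12 7 16)(11 14) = [0, 1, 2, 3, 18, 5, 10, 16, 8, 9, 12, 14, 7, 13, 11, 15, 6, 17, 4]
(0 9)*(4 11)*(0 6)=[9, 1, 2, 3, 11, 5, 0, 7, 8, 6, 10, 4]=(0 9 6)(4 11)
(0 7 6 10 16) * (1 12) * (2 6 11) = (0 7 11 2 6 10 16)(1 12) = [7, 12, 6, 3, 4, 5, 10, 11, 8, 9, 16, 2, 1, 13, 14, 15, 0]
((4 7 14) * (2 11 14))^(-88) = (2 14 7 11 4)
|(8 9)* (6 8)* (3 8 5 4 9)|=|(3 8)(4 9 6 5)|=4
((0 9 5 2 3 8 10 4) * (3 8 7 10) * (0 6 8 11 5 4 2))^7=(0 10 6 5 7 4 11 3 9 2 8)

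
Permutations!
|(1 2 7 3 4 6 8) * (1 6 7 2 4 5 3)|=|(1 4 7)(3 5)(6 8)|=6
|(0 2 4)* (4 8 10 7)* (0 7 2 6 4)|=12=|(0 6 4 7)(2 8 10)|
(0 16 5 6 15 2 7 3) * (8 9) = (0 16 5 6 15 2 7 3)(8 9) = [16, 1, 7, 0, 4, 6, 15, 3, 9, 8, 10, 11, 12, 13, 14, 2, 5]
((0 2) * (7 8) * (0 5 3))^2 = (8)(0 5)(2 3)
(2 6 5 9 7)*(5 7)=[0, 1, 6, 3, 4, 9, 7, 2, 8, 5]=(2 6 7)(5 9)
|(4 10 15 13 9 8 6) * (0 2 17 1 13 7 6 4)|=|(0 2 17 1 13 9 8 4 10 15 7 6)|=12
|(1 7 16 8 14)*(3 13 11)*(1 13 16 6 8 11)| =|(1 7 6 8 14 13)(3 16 11)| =6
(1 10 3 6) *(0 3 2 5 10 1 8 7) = (0 3 6 8 7)(2 5 10) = [3, 1, 5, 6, 4, 10, 8, 0, 7, 9, 2]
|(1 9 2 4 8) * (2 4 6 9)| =6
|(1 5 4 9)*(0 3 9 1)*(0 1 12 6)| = 8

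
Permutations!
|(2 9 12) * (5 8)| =6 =|(2 9 12)(5 8)|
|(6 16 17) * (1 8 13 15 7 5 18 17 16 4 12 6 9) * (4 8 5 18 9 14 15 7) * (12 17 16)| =84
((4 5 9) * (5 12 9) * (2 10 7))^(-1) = (2 7 10)(4 9 12)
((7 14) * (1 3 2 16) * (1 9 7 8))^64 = (16)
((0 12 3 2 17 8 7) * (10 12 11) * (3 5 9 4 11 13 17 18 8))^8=(18)(4 10 5)(9 11 12)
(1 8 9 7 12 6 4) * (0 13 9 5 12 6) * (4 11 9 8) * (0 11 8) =(0 13)(1 4)(5 12 11 9 7 6 8) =[13, 4, 2, 3, 1, 12, 8, 6, 5, 7, 10, 9, 11, 0]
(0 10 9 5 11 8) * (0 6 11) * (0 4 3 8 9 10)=[0, 1, 2, 8, 3, 4, 11, 7, 6, 5, 10, 9]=(3 8 6 11 9 5 4)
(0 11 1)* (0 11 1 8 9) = (0 1 11 8 9) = [1, 11, 2, 3, 4, 5, 6, 7, 9, 0, 10, 8]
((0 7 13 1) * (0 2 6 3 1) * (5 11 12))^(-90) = ((0 7 13)(1 2 6 3)(5 11 12))^(-90) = (13)(1 6)(2 3)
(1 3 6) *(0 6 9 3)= [6, 0, 2, 9, 4, 5, 1, 7, 8, 3]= (0 6 1)(3 9)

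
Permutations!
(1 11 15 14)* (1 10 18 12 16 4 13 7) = [0, 11, 2, 3, 13, 5, 6, 1, 8, 9, 18, 15, 16, 7, 10, 14, 4, 17, 12] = (1 11 15 14 10 18 12 16 4 13 7)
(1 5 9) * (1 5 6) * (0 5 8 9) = [5, 6, 2, 3, 4, 0, 1, 7, 9, 8] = (0 5)(1 6)(8 9)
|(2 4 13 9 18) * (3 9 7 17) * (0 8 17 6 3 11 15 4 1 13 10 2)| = 15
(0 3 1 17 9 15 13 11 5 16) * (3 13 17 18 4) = (0 13 11 5 16)(1 18 4 3)(9 15 17) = [13, 18, 2, 1, 3, 16, 6, 7, 8, 15, 10, 5, 12, 11, 14, 17, 0, 9, 4]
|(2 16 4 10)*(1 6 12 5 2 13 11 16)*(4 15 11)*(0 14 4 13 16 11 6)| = |(0 14 4 10 16 15 6 12 5 2 1)| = 11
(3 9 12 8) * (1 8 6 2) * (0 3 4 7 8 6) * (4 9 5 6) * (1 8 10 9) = (0 3 5 6 2 8 1 4 7 10 9 12) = [3, 4, 8, 5, 7, 6, 2, 10, 1, 12, 9, 11, 0]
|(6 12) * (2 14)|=|(2 14)(6 12)|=2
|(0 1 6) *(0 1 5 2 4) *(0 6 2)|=4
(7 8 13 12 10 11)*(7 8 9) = (7 9)(8 13 12 10 11) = [0, 1, 2, 3, 4, 5, 6, 9, 13, 7, 11, 8, 10, 12]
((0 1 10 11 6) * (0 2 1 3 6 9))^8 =(11)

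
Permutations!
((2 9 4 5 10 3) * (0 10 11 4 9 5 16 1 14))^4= (0 5 1 3 4)(2 16 10 11 14)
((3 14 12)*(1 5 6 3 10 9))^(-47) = (1 5 6 3 14 12 10 9)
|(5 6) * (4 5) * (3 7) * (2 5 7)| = 6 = |(2 5 6 4 7 3)|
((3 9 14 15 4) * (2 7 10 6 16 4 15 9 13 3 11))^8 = (2 7 10 6 16 4 11)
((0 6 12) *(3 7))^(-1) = ((0 6 12)(3 7))^(-1) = (0 12 6)(3 7)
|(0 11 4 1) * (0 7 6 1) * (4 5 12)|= |(0 11 5 12 4)(1 7 6)|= 15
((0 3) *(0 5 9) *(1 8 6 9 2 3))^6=((0 1 8 6 9)(2 3 5))^6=(0 1 8 6 9)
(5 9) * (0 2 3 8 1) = (0 2 3 8 1)(5 9) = [2, 0, 3, 8, 4, 9, 6, 7, 1, 5]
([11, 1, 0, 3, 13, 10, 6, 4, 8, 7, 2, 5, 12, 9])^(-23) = [5, 1, 11, 3, 13, 2, 6, 4, 8, 7, 0, 10, 12, 9]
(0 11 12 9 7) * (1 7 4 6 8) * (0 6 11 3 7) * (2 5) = (0 3 7 6 8 1)(2 5)(4 11 12 9) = [3, 0, 5, 7, 11, 2, 8, 6, 1, 4, 10, 12, 9]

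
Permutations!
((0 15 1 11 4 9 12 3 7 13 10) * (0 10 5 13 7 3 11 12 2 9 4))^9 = (0 11 12 1 15)(2 9)(5 13) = ((0 15 1 12 11)(2 9)(5 13))^9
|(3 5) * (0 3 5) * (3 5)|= |(0 5 3)|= 3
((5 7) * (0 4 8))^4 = ((0 4 8)(5 7))^4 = (0 4 8)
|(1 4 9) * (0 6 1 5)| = 6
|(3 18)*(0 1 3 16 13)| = |(0 1 3 18 16 13)| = 6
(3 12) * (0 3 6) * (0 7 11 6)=(0 3 12)(6 7 11)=[3, 1, 2, 12, 4, 5, 7, 11, 8, 9, 10, 6, 0]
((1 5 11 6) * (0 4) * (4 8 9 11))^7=((0 8 9 11 6 1 5 4))^7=(0 4 5 1 6 11 9 8)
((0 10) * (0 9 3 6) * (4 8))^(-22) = ((0 10 9 3 6)(4 8))^(-22) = (0 3 10 6 9)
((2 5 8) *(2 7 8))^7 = (2 5)(7 8) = ((2 5)(7 8))^7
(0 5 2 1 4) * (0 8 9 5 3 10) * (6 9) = [3, 4, 1, 10, 8, 2, 9, 7, 6, 5, 0] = (0 3 10)(1 4 8 6 9 5 2)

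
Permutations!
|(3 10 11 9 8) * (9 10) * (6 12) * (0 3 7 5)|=|(0 3 9 8 7 5)(6 12)(10 11)|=6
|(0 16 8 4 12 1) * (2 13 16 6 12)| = 20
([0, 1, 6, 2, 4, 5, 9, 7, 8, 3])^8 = [0, 1, 2, 3, 4, 5, 6, 7, 8, 9]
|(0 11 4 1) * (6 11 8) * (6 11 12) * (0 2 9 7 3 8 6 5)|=|(0 6 12 5)(1 2 9 7 3 8 11 4)|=8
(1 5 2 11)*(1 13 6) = [0, 5, 11, 3, 4, 2, 1, 7, 8, 9, 10, 13, 12, 6] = (1 5 2 11 13 6)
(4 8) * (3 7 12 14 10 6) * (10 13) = [0, 1, 2, 7, 8, 5, 3, 12, 4, 9, 6, 11, 14, 10, 13] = (3 7 12 14 13 10 6)(4 8)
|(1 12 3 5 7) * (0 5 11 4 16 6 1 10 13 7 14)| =21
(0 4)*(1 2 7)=(0 4)(1 2 7)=[4, 2, 7, 3, 0, 5, 6, 1]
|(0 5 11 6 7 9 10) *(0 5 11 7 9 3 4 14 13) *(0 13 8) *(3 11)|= |(0 3 4 14 8)(5 7 11 6 9 10)|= 30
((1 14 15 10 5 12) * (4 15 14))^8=(1 15 5)(4 10 12)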